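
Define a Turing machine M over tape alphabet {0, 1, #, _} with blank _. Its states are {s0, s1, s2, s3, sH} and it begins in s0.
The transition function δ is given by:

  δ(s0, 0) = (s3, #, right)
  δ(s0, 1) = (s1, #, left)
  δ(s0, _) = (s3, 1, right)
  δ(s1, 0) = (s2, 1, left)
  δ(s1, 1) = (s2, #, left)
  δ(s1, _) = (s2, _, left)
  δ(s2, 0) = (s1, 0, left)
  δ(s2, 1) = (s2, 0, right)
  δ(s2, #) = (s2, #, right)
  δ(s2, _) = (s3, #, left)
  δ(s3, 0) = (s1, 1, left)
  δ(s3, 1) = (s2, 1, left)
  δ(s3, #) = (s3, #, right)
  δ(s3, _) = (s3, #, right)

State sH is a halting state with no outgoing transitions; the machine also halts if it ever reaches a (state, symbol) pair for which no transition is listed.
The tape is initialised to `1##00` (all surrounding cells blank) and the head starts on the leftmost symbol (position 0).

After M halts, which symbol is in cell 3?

1

s0 | ___[1]##00   read 1 → write #, move left, go to s1
s1 | __[_]###00   read _ → write _, move left, go to s2
s2 | _[_]_###00   read _ → write #, move left, go to s3
s3 | [_]#_###00   read _ → write #, move right, go to s3
s3 | #[#]_###00   read # → write #, move right, go to s3
s3 | ##[_]###00   read _ → write #, move right, go to s3
s3 | ###[#]##00   read # → write #, move right, go to s3
s3 | ####[#]#00   read # → write #, move right, go to s3
s3 | #####[#]00   read # → write #, move right, go to s3
s3 | ######[0]0   read 0 → write 1, move left, go to s1
s1 | #####[#]10
Cell 3 holds 1 when M halts.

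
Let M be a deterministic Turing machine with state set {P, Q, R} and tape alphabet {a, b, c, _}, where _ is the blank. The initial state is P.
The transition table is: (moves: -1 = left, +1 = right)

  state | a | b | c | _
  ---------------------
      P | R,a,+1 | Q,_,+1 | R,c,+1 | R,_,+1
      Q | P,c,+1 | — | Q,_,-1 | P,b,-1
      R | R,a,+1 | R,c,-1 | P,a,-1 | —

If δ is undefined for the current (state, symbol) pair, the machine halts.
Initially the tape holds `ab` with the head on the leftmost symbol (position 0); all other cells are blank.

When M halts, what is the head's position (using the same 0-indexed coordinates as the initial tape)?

P | [a]b_   read a → write a, move +1, go to R
R | a[b]_   read b → write c, move -1, go to R
R | [a]c_   read a → write a, move +1, go to R
R | a[c]_   read c → write a, move -1, go to P
P | [a]a_   read a → write a, move +1, go to R
R | a[a]_   read a → write a, move +1, go to R
R | aa[_]
At halt the head is at cell 2.

2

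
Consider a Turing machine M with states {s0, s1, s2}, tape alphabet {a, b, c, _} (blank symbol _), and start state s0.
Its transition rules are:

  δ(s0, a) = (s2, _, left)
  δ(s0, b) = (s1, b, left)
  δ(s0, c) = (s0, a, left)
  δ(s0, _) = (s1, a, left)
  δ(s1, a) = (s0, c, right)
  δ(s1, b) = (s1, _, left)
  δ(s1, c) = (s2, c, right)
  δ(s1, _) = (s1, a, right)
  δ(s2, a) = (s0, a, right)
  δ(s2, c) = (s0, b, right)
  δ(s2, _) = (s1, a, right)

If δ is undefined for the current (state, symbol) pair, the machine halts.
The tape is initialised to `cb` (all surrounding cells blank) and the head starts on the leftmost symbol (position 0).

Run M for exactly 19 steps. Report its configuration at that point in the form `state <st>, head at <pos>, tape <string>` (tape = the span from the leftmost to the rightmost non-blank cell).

s0 | __[c]b   read c → write a, move left, go to s0
s0 | _[_]ab   read _ → write a, move left, go to s1
s1 | [_]aab   read _ → write a, move right, go to s1
s1 | a[a]ab   read a → write c, move right, go to s0
s0 | ac[a]b   read a → write _, move left, go to s2
s2 | a[c]_b   read c → write b, move right, go to s0
s0 | ab[_]b   read _ → write a, move left, go to s1
s1 | a[b]ab   read b → write _, move left, go to s1
s1 | [a]_ab   read a → write c, move right, go to s0
s0 | c[_]ab   read _ → write a, move left, go to s1
s1 | [c]aab   read c → write c, move right, go to s2
s2 | c[a]ab   read a → write a, move right, go to s0
s0 | ca[a]b   read a → write _, move left, go to s2
s2 | c[a]_b   read a → write a, move right, go to s0
s0 | ca[_]b   read _ → write a, move left, go to s1
s1 | c[a]ab   read a → write c, move right, go to s0
s0 | cc[a]b   read a → write _, move left, go to s2
s2 | c[c]_b   read c → write b, move right, go to s0
s0 | cb[_]b   read _ → write a, move left, go to s1
s1 | c[b]ab
After 19 steps: state s1, head at -1, tape cbab.

state s1, head at -1, tape cbab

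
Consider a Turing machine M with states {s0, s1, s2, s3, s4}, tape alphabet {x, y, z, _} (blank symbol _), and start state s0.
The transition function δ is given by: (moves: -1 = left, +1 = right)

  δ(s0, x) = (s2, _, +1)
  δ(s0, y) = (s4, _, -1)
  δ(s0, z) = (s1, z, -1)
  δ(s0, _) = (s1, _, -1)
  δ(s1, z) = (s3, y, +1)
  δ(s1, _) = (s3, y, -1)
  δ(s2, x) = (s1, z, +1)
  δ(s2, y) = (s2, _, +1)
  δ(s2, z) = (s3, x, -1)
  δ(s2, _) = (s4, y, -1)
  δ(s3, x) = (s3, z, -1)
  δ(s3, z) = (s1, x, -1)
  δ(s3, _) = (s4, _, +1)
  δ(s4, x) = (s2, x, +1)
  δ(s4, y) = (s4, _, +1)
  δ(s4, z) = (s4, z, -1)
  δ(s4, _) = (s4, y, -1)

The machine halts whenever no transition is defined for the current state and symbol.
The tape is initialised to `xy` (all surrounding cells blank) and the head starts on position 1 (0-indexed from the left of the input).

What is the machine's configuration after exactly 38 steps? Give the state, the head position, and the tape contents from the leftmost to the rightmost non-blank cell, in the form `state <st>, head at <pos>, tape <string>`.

state s4, head at 5, tape x_____y

s0 | x[y]_____   read y → write _, move -1, go to s4
s4 | [x]______   read x → write x, move +1, go to s2
s2 | x[_]_____   read _ → write y, move -1, go to s4
s4 | [x]y_____   read x → write x, move +1, go to s2
s2 | x[y]_____   read y → write _, move +1, go to s2
s2 | x_[_]____   read _ → write y, move -1, go to s4
s4 | x[_]y____   read _ → write y, move -1, go to s4
s4 | [x]yy____   read x → write x, move +1, go to s2
s2 | x[y]y____   read y → write _, move +1, go to s2
s2 | x_[y]____   read y → write _, move +1, go to s2
s2 | x__[_]___   read _ → write y, move -1, go to s4
s4 | x_[_]y___   read _ → write y, move -1, go to s4
s4 | x[_]yy___   read _ → write y, move -1, go to s4
s4 | [x]yyy___   read x → write x, move +1, go to s2
s2 | x[y]yy___   read y → write _, move +1, go to s2
s2 | x_[y]y___   read y → write _, move +1, go to s2
s2 | x__[y]___   read y → write _, move +1, go to s2
s2 | x___[_]__   read _ → write y, move -1, go to s4
s4 | x__[_]y__   read _ → write y, move -1, go to s4
s4 | x_[_]yy__   read _ → write y, move -1, go to s4
s4 | x[_]yyy__   read _ → write y, move -1, go to s4
s4 | [x]yyyy__   read x → write x, move +1, go to s2
s2 | x[y]yyy__   read y → write _, move +1, go to s2
s2 | x_[y]yy__   read y → write _, move +1, go to s2
s2 | x__[y]y__   read y → write _, move +1, go to s2
s2 | x___[y]__   read y → write _, move +1, go to s2
s2 | x____[_]_   read _ → write y, move -1, go to s4
s4 | x___[_]y_   read _ → write y, move -1, go to s4
s4 | x__[_]yy_   read _ → write y, move -1, go to s4
s4 | x_[_]yyy_   read _ → write y, move -1, go to s4
s4 | x[_]yyyy_   read _ → write y, move -1, go to s4
s4 | [x]yyyyy_   read x → write x, move +1, go to s2
s2 | x[y]yyyy_   read y → write _, move +1, go to s2
s2 | x_[y]yyy_   read y → write _, move +1, go to s2
s2 | x__[y]yy_   read y → write _, move +1, go to s2
s2 | x___[y]y_   read y → write _, move +1, go to s2
s2 | x____[y]_   read y → write _, move +1, go to s2
s2 | x_____[_]   read _ → write y, move -1, go to s4
s4 | x____[_]y
After 38 steps: state s4, head at 5, tape x_____y.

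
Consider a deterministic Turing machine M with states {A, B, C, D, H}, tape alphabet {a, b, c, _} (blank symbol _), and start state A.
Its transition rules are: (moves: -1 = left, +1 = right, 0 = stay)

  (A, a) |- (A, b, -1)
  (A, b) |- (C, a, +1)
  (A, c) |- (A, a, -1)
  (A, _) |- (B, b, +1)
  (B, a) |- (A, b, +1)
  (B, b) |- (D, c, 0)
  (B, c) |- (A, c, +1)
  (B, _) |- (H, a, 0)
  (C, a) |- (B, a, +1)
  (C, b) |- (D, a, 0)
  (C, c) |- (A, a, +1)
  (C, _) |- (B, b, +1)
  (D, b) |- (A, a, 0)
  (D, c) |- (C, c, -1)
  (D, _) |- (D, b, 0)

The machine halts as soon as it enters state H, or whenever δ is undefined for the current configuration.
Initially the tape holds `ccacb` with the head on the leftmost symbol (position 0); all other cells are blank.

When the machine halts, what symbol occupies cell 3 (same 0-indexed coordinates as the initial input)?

A | _[c]cacb__   read c → write a, move -1, go to A
A | [_]acacb__   read _ → write b, move +1, go to B
B | b[a]cacb__   read a → write b, move +1, go to A
A | bb[c]acb__   read c → write a, move -1, go to A
A | b[b]aacb__   read b → write a, move +1, go to C
C | ba[a]acb__   read a → write a, move +1, go to B
B | baa[a]cb__   read a → write b, move +1, go to A
A | baab[c]b__   read c → write a, move -1, go to A
A | baa[b]ab__   read b → write a, move +1, go to C
C | baaa[a]b__   read a → write a, move +1, go to B
B | baaaa[b]__   read b → write c, move 0, go to D
D | baaaa[c]__   read c → write c, move -1, go to C
C | baaa[a]c__   read a → write a, move +1, go to B
B | baaaa[c]__   read c → write c, move +1, go to A
A | baaaac[_]_   read _ → write b, move +1, go to B
B | baaaacb[_]   read _ → write a, move 0, go to H
H | baaaacb[a]
Cell 3 holds a when M halts.

a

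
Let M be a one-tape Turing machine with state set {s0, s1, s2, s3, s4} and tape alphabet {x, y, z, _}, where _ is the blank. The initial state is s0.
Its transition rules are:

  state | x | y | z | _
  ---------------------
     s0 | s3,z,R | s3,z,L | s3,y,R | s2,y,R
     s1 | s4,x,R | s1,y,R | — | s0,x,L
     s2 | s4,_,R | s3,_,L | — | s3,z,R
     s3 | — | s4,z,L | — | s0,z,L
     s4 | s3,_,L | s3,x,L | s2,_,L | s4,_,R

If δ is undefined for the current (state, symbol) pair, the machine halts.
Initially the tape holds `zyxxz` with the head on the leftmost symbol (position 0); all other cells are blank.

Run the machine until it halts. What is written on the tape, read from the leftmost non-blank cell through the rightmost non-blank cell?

yzxzxxz

s0 | __[z]yxxz   read z → write y, move R, go to s3
s3 | __y[y]xxz   read y → write z, move L, go to s4
s4 | __[y]zxxz   read y → write x, move L, go to s3
s3 | _[_]xzxxz   read _ → write z, move L, go to s0
s0 | [_]zxzxxz   read _ → write y, move R, go to s2
s2 | y[z]xzxxz
The non-blank tape span at halt is yzxzxxz.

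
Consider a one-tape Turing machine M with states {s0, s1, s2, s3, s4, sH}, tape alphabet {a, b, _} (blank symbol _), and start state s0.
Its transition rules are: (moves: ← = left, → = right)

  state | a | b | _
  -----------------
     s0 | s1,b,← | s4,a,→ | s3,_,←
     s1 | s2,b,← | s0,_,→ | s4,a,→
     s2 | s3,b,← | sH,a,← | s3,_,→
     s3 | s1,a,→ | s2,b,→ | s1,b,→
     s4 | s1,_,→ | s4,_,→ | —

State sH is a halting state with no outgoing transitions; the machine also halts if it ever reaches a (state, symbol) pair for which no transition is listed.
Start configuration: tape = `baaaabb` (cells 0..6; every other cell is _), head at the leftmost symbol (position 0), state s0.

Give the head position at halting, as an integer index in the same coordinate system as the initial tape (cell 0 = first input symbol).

2

state=s0 head=0 tape=[b]aaaabb   (s0,b)→(s4,a,→)
state=s4 head=1 tape=a[a]aaabb   (s4,a)→(s1,_,→)
state=s1 head=2 tape=a_[a]aabb   (s1,a)→(s2,b,←)
state=s2 head=1 tape=a[_]baabb   (s2,_)→(s3,_,→)
state=s3 head=2 tape=a_[b]aabb   (s3,b)→(s2,b,→)
state=s2 head=3 tape=a_b[a]abb   (s2,a)→(s3,b,←)
state=s3 head=2 tape=a_[b]babb   (s3,b)→(s2,b,→)
state=s2 head=3 tape=a_b[b]abb   (s2,b)→(sH,a,←)
state=sH head=2 tape=a_[b]aabb
At halt the head is at cell 2.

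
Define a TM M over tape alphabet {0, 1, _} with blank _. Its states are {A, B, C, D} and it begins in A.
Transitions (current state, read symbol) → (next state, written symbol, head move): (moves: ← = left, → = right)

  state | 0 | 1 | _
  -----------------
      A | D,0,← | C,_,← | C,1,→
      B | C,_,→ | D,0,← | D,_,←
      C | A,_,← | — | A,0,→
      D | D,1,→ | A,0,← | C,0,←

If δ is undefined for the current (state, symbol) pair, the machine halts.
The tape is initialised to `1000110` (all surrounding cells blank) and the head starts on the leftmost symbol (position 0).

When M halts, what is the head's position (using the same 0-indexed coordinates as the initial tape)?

state=A head=0 tape=__[1]000110   (A,1)→(C,_,←)
state=C head=-1 tape=_[_]_000110   (C,_)→(A,0,→)
state=A head=0 tape=_0[_]000110   (A,_)→(C,1,→)
state=C head=1 tape=_01[0]00110   (C,0)→(A,_,←)
state=A head=0 tape=_0[1]_00110   (A,1)→(C,_,←)
state=C head=-1 tape=_[0]__00110   (C,0)→(A,_,←)
state=A head=-2 tape=[_]___00110   (A,_)→(C,1,→)
state=C head=-1 tape=1[_]__00110   (C,_)→(A,0,→)
state=A head=0 tape=10[_]_00110   (A,_)→(C,1,→)
state=C head=1 tape=101[_]00110   (C,_)→(A,0,→)
state=A head=2 tape=1010[0]0110   (A,0)→(D,0,←)
state=D head=1 tape=101[0]00110   (D,0)→(D,1,→)
state=D head=2 tape=1011[0]0110   (D,0)→(D,1,→)
state=D head=3 tape=10111[0]110   (D,0)→(D,1,→)
state=D head=4 tape=101111[1]10   (D,1)→(A,0,←)
state=A head=3 tape=10111[1]010   (A,1)→(C,_,←)
state=C head=2 tape=1011[1]_010
At halt the head is at cell 2.

2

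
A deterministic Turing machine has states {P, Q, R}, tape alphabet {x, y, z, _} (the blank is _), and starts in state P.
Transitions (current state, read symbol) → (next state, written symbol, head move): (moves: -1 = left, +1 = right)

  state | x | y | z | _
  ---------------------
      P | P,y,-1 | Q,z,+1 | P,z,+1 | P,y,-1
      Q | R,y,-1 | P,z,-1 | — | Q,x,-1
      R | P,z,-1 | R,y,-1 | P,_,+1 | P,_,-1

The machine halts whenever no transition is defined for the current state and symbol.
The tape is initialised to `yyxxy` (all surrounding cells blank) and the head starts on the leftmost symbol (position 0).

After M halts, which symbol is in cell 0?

z

state=P head=0 tape=[y]yxxy__   (P,y)→(Q,z,+1)
state=Q head=1 tape=z[y]xxy__   (Q,y)→(P,z,-1)
state=P head=0 tape=[z]zxxy__   (P,z)→(P,z,+1)
state=P head=1 tape=z[z]xxy__   (P,z)→(P,z,+1)
state=P head=2 tape=zz[x]xy__   (P,x)→(P,y,-1)
state=P head=1 tape=z[z]yxy__   (P,z)→(P,z,+1)
state=P head=2 tape=zz[y]xy__   (P,y)→(Q,z,+1)
state=Q head=3 tape=zzz[x]y__   (Q,x)→(R,y,-1)
state=R head=2 tape=zz[z]yy__   (R,z)→(P,_,+1)
state=P head=3 tape=zz_[y]y__   (P,y)→(Q,z,+1)
state=Q head=4 tape=zz_z[y]__   (Q,y)→(P,z,-1)
state=P head=3 tape=zz_[z]z__   (P,z)→(P,z,+1)
state=P head=4 tape=zz_z[z]__   (P,z)→(P,z,+1)
state=P head=5 tape=zz_zz[_]_   (P,_)→(P,y,-1)
state=P head=4 tape=zz_z[z]y_   (P,z)→(P,z,+1)
state=P head=5 tape=zz_zz[y]_   (P,y)→(Q,z,+1)
state=Q head=6 tape=zz_zzz[_]   (Q,_)→(Q,x,-1)
state=Q head=5 tape=zz_zz[z]x
Cell 0 holds z when M halts.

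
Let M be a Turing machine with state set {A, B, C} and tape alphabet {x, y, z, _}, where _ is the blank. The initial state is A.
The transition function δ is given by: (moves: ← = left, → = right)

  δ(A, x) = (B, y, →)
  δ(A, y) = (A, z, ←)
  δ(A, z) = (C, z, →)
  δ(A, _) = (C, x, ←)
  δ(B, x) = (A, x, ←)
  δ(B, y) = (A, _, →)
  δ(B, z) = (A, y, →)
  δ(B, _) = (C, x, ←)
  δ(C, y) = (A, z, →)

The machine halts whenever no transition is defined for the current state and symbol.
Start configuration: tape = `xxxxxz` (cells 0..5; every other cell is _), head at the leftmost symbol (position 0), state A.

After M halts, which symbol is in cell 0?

state=A head=0 tape=__[x]xxxxz   (A,x)→(B,y,→)
state=B head=1 tape=__y[x]xxxz   (B,x)→(A,x,←)
state=A head=0 tape=__[y]xxxxz   (A,y)→(A,z,←)
state=A head=-1 tape=_[_]zxxxxz   (A,_)→(C,x,←)
state=C head=-2 tape=[_]xzxxxxz
Cell 0 holds z when M halts.

z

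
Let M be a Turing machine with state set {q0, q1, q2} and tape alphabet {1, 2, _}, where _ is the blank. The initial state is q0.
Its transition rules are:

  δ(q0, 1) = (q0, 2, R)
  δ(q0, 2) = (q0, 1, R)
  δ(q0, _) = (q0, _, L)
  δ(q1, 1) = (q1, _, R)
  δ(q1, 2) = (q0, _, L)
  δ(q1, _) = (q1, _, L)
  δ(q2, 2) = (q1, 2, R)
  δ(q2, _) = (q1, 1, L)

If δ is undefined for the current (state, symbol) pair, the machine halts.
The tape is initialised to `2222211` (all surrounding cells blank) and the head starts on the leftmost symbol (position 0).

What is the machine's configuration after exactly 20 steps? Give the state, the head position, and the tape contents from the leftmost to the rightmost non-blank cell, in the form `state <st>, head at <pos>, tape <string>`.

q0 | [2]222211_   read 2 → write 1, move R, go to q0
q0 | 1[2]22211_   read 2 → write 1, move R, go to q0
q0 | 11[2]2211_   read 2 → write 1, move R, go to q0
q0 | 111[2]211_   read 2 → write 1, move R, go to q0
q0 | 1111[2]11_   read 2 → write 1, move R, go to q0
q0 | 11111[1]1_   read 1 → write 2, move R, go to q0
q0 | 111112[1]_   read 1 → write 2, move R, go to q0
q0 | 1111122[_]   read _ → write _, move L, go to q0
q0 | 111112[2]_   read 2 → write 1, move R, go to q0
q0 | 1111121[_]   read _ → write _, move L, go to q0
q0 | 111112[1]_   read 1 → write 2, move R, go to q0
q0 | 1111122[_]   read _ → write _, move L, go to q0
q0 | 111112[2]_   read 2 → write 1, move R, go to q0
q0 | 1111121[_]   read _ → write _, move L, go to q0
q0 | 111112[1]_   read 1 → write 2, move R, go to q0
q0 | 1111122[_]   read _ → write _, move L, go to q0
q0 | 111112[2]_   read 2 → write 1, move R, go to q0
q0 | 1111121[_]   read _ → write _, move L, go to q0
q0 | 111112[1]_   read 1 → write 2, move R, go to q0
q0 | 1111122[_]   read _ → write _, move L, go to q0
q0 | 111112[2]_
After 20 steps: state q0, head at 6, tape 1111122.

state q0, head at 6, tape 1111122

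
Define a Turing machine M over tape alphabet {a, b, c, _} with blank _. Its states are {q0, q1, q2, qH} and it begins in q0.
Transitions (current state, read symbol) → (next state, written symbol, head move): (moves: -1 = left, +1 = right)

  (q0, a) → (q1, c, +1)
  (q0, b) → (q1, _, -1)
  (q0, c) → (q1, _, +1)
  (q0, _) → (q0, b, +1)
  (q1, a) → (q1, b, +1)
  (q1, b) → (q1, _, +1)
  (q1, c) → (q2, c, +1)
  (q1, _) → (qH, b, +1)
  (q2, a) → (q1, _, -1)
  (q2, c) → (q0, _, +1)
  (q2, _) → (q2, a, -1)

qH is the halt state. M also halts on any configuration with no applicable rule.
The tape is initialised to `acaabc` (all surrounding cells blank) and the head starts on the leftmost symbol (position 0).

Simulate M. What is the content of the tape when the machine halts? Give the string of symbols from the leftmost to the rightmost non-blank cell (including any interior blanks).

c_cb__cb

state=q0 head=0 tape=[a]caabc___   (q0,a)→(q1,c,+1)
state=q1 head=1 tape=c[c]aabc___   (q1,c)→(q2,c,+1)
state=q2 head=2 tape=cc[a]abc___   (q2,a)→(q1,_,-1)
state=q1 head=1 tape=c[c]_abc___   (q1,c)→(q2,c,+1)
state=q2 head=2 tape=cc[_]abc___   (q2,_)→(q2,a,-1)
state=q2 head=1 tape=c[c]aabc___   (q2,c)→(q0,_,+1)
state=q0 head=2 tape=c_[a]abc___   (q0,a)→(q1,c,+1)
state=q1 head=3 tape=c_c[a]bc___   (q1,a)→(q1,b,+1)
state=q1 head=4 tape=c_cb[b]c___   (q1,b)→(q1,_,+1)
state=q1 head=5 tape=c_cb_[c]___   (q1,c)→(q2,c,+1)
state=q2 head=6 tape=c_cb_c[_]__   (q2,_)→(q2,a,-1)
state=q2 head=5 tape=c_cb_[c]a__   (q2,c)→(q0,_,+1)
state=q0 head=6 tape=c_cb__[a]__   (q0,a)→(q1,c,+1)
state=q1 head=7 tape=c_cb__c[_]_   (q1,_)→(qH,b,+1)
state=qH head=8 tape=c_cb__cb[_]
The non-blank tape span at halt is c_cb__cb.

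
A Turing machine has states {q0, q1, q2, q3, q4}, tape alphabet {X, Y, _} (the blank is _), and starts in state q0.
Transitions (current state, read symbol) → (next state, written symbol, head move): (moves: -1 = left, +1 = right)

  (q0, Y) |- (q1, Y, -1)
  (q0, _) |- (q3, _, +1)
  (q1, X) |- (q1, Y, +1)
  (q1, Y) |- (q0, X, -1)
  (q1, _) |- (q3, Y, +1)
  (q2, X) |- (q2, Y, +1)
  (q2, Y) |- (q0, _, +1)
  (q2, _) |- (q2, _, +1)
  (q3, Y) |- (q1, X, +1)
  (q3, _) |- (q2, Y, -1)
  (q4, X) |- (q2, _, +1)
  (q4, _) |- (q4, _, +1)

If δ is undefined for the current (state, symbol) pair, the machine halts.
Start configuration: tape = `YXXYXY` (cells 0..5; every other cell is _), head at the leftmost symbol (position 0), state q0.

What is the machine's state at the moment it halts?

q0

q0 | _[Y]XXYXY   read Y → write Y, move -1, go to q1
q1 | [_]YXXYXY   read _ → write Y, move +1, go to q3
q3 | Y[Y]XXYXY   read Y → write X, move +1, go to q1
q1 | YX[X]XYXY   read X → write Y, move +1, go to q1
q1 | YXY[X]YXY   read X → write Y, move +1, go to q1
q1 | YXYY[Y]XY   read Y → write X, move -1, go to q0
q0 | YXY[Y]XXY   read Y → write Y, move -1, go to q1
q1 | YX[Y]YXXY   read Y → write X, move -1, go to q0
q0 | Y[X]XYXXY
No transition is defined for (q0, X); M halts in state q0.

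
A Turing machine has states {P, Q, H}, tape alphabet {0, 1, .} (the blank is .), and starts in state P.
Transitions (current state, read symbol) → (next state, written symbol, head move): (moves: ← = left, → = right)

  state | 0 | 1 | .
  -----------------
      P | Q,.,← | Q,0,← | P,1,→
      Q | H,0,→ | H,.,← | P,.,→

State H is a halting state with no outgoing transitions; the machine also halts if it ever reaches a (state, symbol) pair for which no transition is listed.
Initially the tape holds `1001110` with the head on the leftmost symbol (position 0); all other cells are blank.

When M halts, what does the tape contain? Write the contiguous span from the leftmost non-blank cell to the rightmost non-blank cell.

01110

state=P head=0 tape=.[1]001110   (P,1)→(Q,0,←)
state=Q head=-1 tape=[.]0001110   (Q,.)→(P,.,→)
state=P head=0 tape=.[0]001110   (P,0)→(Q,.,←)
state=Q head=-1 tape=[.].001110   (Q,.)→(P,.,→)
state=P head=0 tape=.[.]001110   (P,.)→(P,1,→)
state=P head=1 tape=.1[0]01110   (P,0)→(Q,.,←)
state=Q head=0 tape=.[1].01110   (Q,1)→(H,.,←)
state=H head=-1 tape=[.]..01110
The non-blank tape span at halt is 01110.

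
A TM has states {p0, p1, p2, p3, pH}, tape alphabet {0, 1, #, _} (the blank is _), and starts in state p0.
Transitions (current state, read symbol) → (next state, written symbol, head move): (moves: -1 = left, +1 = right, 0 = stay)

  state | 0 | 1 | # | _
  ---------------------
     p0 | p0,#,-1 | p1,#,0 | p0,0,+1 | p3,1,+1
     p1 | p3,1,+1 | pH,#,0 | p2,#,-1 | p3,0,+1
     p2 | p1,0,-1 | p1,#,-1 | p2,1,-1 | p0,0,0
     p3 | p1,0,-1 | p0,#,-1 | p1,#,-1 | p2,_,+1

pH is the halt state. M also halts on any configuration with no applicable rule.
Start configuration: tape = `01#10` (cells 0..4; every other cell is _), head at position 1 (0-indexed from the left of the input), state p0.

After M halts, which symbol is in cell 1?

p0 | _0[1]#10   read 1 → write #, move 0, go to p1
p1 | _0[#]#10   read # → write #, move -1, go to p2
p2 | _[0]##10   read 0 → write 0, move -1, go to p1
p1 | [_]0##10   read _ → write 0, move +1, go to p3
p3 | 0[0]##10   read 0 → write 0, move -1, go to p1
p1 | [0]0##10   read 0 → write 1, move +1, go to p3
p3 | 1[0]##10   read 0 → write 0, move -1, go to p1
p1 | [1]0##10   read 1 → write #, move 0, go to pH
pH | [#]0##10
Cell 1 holds # when M halts.

#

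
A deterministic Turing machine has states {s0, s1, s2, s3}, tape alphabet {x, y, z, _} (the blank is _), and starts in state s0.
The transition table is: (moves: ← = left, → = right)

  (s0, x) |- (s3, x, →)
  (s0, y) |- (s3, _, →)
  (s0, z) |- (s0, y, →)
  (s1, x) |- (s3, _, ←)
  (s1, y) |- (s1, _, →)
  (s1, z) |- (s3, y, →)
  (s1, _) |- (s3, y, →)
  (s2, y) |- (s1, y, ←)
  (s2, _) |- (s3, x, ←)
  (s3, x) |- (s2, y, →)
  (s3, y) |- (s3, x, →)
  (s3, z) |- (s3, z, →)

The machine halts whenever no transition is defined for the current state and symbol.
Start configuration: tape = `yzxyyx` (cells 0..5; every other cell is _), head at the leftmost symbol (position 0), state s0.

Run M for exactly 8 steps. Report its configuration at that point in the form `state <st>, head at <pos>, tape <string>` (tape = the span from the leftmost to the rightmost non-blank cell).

state=s0 head=0 tape=[y]zxyyx   (s0,y)→(s3,_,→)
state=s3 head=1 tape=_[z]xyyx   (s3,z)→(s3,z,→)
state=s3 head=2 tape=_z[x]yyx   (s3,x)→(s2,y,→)
state=s2 head=3 tape=_zy[y]yx   (s2,y)→(s1,y,←)
state=s1 head=2 tape=_z[y]yyx   (s1,y)→(s1,_,→)
state=s1 head=3 tape=_z_[y]yx   (s1,y)→(s1,_,→)
state=s1 head=4 tape=_z__[y]x   (s1,y)→(s1,_,→)
state=s1 head=5 tape=_z___[x]   (s1,x)→(s3,_,←)
state=s3 head=4 tape=_z__[_]_
After 8 steps: state s3, head at 4, tape z.

state s3, head at 4, tape z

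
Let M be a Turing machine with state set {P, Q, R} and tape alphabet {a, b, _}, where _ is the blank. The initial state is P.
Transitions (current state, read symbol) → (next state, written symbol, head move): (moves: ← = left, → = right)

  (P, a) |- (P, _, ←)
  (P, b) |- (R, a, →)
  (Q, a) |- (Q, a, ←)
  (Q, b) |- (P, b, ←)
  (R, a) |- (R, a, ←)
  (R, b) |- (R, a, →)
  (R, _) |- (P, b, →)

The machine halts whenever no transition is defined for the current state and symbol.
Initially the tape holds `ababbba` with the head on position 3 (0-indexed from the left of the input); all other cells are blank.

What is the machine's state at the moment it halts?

P | _aba[b]bba_   read b → write a, move →, go to R
R | _abaa[b]ba_   read b → write a, move →, go to R
R | _abaaa[b]a_   read b → write a, move →, go to R
R | _abaaaa[a]_   read a → write a, move ←, go to R
R | _abaaa[a]a_   read a → write a, move ←, go to R
R | _abaa[a]aa_   read a → write a, move ←, go to R
R | _aba[a]aaa_   read a → write a, move ←, go to R
R | _ab[a]aaaa_   read a → write a, move ←, go to R
R | _a[b]aaaaa_   read b → write a, move →, go to R
R | _aa[a]aaaa_   read a → write a, move ←, go to R
R | _a[a]aaaaa_   read a → write a, move ←, go to R
R | _[a]aaaaaa_   read a → write a, move ←, go to R
R | [_]aaaaaaa_   read _ → write b, move →, go to P
P | b[a]aaaaaa_   read a → write _, move ←, go to P
P | [b]_aaaaaa_   read b → write a, move →, go to R
R | a[_]aaaaaa_   read _ → write b, move →, go to P
P | ab[a]aaaaa_   read a → write _, move ←, go to P
P | a[b]_aaaaa_   read b → write a, move →, go to R
R | aa[_]aaaaa_   read _ → write b, move →, go to P
P | aab[a]aaaa_   read a → write _, move ←, go to P
P | aa[b]_aaaa_   read b → write a, move →, go to R
R | aaa[_]aaaa_   read _ → write b, move →, go to P
P | aaab[a]aaa_   read a → write _, move ←, go to P
P | aaa[b]_aaa_   read b → write a, move →, go to R
R | aaaa[_]aaa_   read _ → write b, move →, go to P
P | aaaab[a]aa_   read a → write _, move ←, go to P
P | aaaa[b]_aa_   read b → write a, move →, go to R
R | aaaaa[_]aa_   read _ → write b, move →, go to P
P | aaaaab[a]a_   read a → write _, move ←, go to P
P | aaaaa[b]_a_   read b → write a, move →, go to R
R | aaaaaa[_]a_   read _ → write b, move →, go to P
P | aaaaaab[a]_   read a → write _, move ←, go to P
P | aaaaaa[b]__   read b → write a, move →, go to R
R | aaaaaaa[_]_   read _ → write b, move →, go to P
P | aaaaaaab[_]
No transition is defined for (P, _); M halts in state P.

P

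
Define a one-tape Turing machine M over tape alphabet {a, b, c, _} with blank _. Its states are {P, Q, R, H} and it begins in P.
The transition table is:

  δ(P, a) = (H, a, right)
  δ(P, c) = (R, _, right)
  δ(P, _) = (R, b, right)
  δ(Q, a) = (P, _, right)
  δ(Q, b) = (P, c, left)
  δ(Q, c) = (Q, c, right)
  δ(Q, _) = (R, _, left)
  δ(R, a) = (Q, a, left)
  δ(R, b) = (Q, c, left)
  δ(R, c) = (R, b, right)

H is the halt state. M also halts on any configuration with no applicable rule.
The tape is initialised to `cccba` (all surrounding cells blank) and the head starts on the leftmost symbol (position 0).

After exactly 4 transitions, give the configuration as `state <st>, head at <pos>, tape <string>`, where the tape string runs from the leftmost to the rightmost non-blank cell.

state=P head=0 tape=[c]ccba   (P,c)→(R,_,right)
state=R head=1 tape=_[c]cba   (R,c)→(R,b,right)
state=R head=2 tape=_b[c]ba   (R,c)→(R,b,right)
state=R head=3 tape=_bb[b]a   (R,b)→(Q,c,left)
state=Q head=2 tape=_b[b]ca
After 4 steps: state Q, head at 2, tape bbca.

state Q, head at 2, tape bbca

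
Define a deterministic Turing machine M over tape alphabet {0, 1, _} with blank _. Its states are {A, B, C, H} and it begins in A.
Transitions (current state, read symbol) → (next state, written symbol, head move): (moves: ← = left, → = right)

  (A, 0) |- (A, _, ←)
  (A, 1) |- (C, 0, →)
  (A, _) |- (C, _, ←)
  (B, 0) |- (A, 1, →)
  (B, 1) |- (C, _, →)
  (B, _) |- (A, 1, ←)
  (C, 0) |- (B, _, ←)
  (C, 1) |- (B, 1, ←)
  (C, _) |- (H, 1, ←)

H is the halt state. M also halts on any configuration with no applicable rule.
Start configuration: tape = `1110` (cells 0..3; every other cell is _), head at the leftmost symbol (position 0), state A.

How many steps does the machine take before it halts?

A | [1]110   read 1 → write 0, move →, go to C
C | 0[1]10   read 1 → write 1, move ←, go to B
B | [0]110   read 0 → write 1, move →, go to A
A | 1[1]10   read 1 → write 0, move →, go to C
C | 10[1]0   read 1 → write 1, move ←, go to B
B | 1[0]10   read 0 → write 1, move →, go to A
A | 11[1]0   read 1 → write 0, move →, go to C
C | 110[0]   read 0 → write _, move ←, go to B
B | 11[0]_   read 0 → write 1, move →, go to A
A | 111[_]   read _ → write _, move ←, go to C
C | 11[1]_   read 1 → write 1, move ←, go to B
B | 1[1]1_   read 1 → write _, move →, go to C
C | 1_[1]_   read 1 → write 1, move ←, go to B
B | 1[_]1_   read _ → write 1, move ←, go to A
A | [1]11_   read 1 → write 0, move →, go to C
C | 0[1]1_   read 1 → write 1, move ←, go to B
B | [0]11_   read 0 → write 1, move →, go to A
A | 1[1]1_   read 1 → write 0, move →, go to C
C | 10[1]_   read 1 → write 1, move ←, go to B
B | 1[0]1_   read 0 → write 1, move →, go to A
A | 11[1]_   read 1 → write 0, move →, go to C
C | 110[_]   read _ → write 1, move ←, go to H
H | 11[0]1
M halts after 22 transitions.

22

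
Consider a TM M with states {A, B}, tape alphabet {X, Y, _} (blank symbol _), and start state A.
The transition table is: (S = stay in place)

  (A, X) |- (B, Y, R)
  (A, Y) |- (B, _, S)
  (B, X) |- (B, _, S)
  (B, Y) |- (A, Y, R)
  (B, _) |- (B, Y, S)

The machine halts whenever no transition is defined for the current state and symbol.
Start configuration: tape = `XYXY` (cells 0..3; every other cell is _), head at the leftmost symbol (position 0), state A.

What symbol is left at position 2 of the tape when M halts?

Y

state=A head=0 tape=[X]YXY_   (A,X)→(B,Y,R)
state=B head=1 tape=Y[Y]XY_   (B,Y)→(A,Y,R)
state=A head=2 tape=YY[X]Y_   (A,X)→(B,Y,R)
state=B head=3 tape=YYY[Y]_   (B,Y)→(A,Y,R)
state=A head=4 tape=YYYY[_]
Cell 2 holds Y when M halts.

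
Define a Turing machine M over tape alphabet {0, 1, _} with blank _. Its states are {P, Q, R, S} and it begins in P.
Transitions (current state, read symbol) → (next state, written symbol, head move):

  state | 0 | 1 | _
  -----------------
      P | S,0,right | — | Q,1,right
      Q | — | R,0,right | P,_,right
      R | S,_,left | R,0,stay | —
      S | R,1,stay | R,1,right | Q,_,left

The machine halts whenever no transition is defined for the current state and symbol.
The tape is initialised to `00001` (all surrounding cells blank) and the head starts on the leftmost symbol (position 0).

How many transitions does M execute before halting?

P | __[0]0001   read 0 → write 0, move right, go to S
S | __0[0]001   read 0 → write 1, move stay, go to R
R | __0[1]001   read 1 → write 0, move stay, go to R
R | __0[0]001   read 0 → write _, move left, go to S
S | __[0]_001   read 0 → write 1, move stay, go to R
R | __[1]_001   read 1 → write 0, move stay, go to R
R | __[0]_001   read 0 → write _, move left, go to S
S | _[_]__001   read _ → write _, move left, go to Q
Q | [_]___001   read _ → write _, move right, go to P
P | _[_]__001   read _ → write 1, move right, go to Q
Q | _1[_]_001   read _ → write _, move right, go to P
P | _1_[_]001   read _ → write 1, move right, go to Q
Q | _1_1[0]01
M halts after 12 transitions.

12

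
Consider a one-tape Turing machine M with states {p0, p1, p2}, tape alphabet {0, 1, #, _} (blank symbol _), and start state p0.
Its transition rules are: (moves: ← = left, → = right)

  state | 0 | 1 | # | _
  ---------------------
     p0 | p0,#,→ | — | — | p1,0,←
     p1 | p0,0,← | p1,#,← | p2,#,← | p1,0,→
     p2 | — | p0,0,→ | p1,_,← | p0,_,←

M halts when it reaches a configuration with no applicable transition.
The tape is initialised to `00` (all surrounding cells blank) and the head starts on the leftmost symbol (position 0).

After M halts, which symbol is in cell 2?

0

state=p0 head=0 tape=_[0]0_   (p0,0)→(p0,#,→)
state=p0 head=1 tape=_#[0]_   (p0,0)→(p0,#,→)
state=p0 head=2 tape=_##[_]   (p0,_)→(p1,0,←)
state=p1 head=1 tape=_#[#]0   (p1,#)→(p2,#,←)
state=p2 head=0 tape=_[#]#0   (p2,#)→(p1,_,←)
state=p1 head=-1 tape=[_]_#0   (p1,_)→(p1,0,→)
state=p1 head=0 tape=0[_]#0   (p1,_)→(p1,0,→)
state=p1 head=1 tape=00[#]0   (p1,#)→(p2,#,←)
state=p2 head=0 tape=0[0]#0
Cell 2 holds 0 when M halts.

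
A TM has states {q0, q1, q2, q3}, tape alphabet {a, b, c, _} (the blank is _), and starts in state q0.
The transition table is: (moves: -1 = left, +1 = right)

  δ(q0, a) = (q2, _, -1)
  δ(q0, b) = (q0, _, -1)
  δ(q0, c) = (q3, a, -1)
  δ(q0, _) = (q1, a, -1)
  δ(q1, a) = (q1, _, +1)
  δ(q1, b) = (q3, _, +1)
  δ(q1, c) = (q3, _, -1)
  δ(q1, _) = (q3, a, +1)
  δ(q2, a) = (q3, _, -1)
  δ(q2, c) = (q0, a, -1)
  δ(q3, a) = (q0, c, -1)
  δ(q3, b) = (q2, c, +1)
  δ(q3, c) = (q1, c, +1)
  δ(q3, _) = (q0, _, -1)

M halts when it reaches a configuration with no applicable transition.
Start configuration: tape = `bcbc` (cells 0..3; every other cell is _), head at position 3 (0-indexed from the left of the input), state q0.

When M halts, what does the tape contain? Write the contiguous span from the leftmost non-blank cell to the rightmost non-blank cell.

ca_c

state=q0 head=3 tape=___bcb[c]_   (q0,c)→(q3,a,-1)
state=q3 head=2 tape=___bc[b]a_   (q3,b)→(q2,c,+1)
state=q2 head=3 tape=___bcc[a]_   (q2,a)→(q3,_,-1)
state=q3 head=2 tape=___bc[c]__   (q3,c)→(q1,c,+1)
state=q1 head=3 tape=___bcc[_]_   (q1,_)→(q3,a,+1)
state=q3 head=4 tape=___bcca[_]   (q3,_)→(q0,_,-1)
state=q0 head=3 tape=___bcc[a]_   (q0,a)→(q2,_,-1)
state=q2 head=2 tape=___bc[c]__   (q2,c)→(q0,a,-1)
state=q0 head=1 tape=___b[c]a__   (q0,c)→(q3,a,-1)
state=q3 head=0 tape=___[b]aa__   (q3,b)→(q2,c,+1)
state=q2 head=1 tape=___c[a]a__   (q2,a)→(q3,_,-1)
state=q3 head=0 tape=___[c]_a__   (q3,c)→(q1,c,+1)
state=q1 head=1 tape=___c[_]a__   (q1,_)→(q3,a,+1)
state=q3 head=2 tape=___ca[a]__   (q3,a)→(q0,c,-1)
state=q0 head=1 tape=___c[a]c__   (q0,a)→(q2,_,-1)
state=q2 head=0 tape=___[c]_c__   (q2,c)→(q0,a,-1)
state=q0 head=-1 tape=__[_]a_c__   (q0,_)→(q1,a,-1)
state=q1 head=-2 tape=_[_]aa_c__   (q1,_)→(q3,a,+1)
state=q3 head=-1 tape=_a[a]a_c__   (q3,a)→(q0,c,-1)
state=q0 head=-2 tape=_[a]ca_c__   (q0,a)→(q2,_,-1)
state=q2 head=-3 tape=[_]_ca_c__
The non-blank tape span at halt is ca_c.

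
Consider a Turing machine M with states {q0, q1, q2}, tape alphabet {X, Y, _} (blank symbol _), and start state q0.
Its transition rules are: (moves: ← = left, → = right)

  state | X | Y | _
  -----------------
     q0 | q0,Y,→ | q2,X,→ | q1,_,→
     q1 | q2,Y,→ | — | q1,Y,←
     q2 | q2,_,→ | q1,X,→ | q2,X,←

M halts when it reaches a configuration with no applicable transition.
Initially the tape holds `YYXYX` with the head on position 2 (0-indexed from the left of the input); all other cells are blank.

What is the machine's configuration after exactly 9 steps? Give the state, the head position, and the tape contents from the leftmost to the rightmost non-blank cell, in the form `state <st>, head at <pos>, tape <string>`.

state q2, head at 5, tape YYY___X

q0 | YY[X]YX__   read X → write Y, move →, go to q0
q0 | YYY[Y]X__   read Y → write X, move →, go to q2
q2 | YYYX[X]__   read X → write _, move →, go to q2
q2 | YYYX_[_]_   read _ → write X, move ←, go to q2
q2 | YYYX[_]X_   read _ → write X, move ←, go to q2
q2 | YYY[X]XX_   read X → write _, move →, go to q2
q2 | YYY_[X]X_   read X → write _, move →, go to q2
q2 | YYY__[X]_   read X → write _, move →, go to q2
q2 | YYY___[_]   read _ → write X, move ←, go to q2
q2 | YYY__[_]X
After 9 steps: state q2, head at 5, tape YYY___X.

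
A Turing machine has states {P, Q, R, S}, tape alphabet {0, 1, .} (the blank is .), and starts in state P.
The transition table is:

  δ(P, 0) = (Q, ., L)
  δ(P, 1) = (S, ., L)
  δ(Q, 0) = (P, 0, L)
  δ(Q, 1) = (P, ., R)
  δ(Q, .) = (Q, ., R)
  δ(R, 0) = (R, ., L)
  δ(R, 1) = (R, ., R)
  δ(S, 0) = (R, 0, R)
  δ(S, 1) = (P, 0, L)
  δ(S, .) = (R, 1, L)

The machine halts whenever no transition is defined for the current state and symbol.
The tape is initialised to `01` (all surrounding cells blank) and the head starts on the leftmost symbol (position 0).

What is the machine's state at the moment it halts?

P

state=P head=0 tape=.[0]1.   (P,0)→(Q,.,L)
state=Q head=-1 tape=[.].1.   (Q,.)→(Q,.,R)
state=Q head=0 tape=.[.]1.   (Q,.)→(Q,.,R)
state=Q head=1 tape=..[1].   (Q,1)→(P,.,R)
state=P head=2 tape=...[.]
No transition is defined for (P, .); M halts in state P.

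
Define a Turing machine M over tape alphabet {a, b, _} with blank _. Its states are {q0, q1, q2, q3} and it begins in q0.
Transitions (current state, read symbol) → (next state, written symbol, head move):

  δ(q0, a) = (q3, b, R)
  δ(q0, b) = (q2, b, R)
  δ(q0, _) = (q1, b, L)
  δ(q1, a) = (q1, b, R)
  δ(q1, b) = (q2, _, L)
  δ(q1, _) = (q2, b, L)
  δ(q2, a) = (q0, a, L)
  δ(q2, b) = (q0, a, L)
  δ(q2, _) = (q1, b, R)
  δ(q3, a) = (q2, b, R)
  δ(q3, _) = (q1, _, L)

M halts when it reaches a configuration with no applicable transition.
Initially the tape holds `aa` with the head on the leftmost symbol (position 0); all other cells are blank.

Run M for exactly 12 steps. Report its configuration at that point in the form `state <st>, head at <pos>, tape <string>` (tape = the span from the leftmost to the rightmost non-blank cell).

state=q0 head=0 tape=[a]a__   (q0,a)→(q3,b,R)
state=q3 head=1 tape=b[a]__   (q3,a)→(q2,b,R)
state=q2 head=2 tape=bb[_]_   (q2,_)→(q1,b,R)
state=q1 head=3 tape=bbb[_]   (q1,_)→(q2,b,L)
state=q2 head=2 tape=bb[b]b   (q2,b)→(q0,a,L)
state=q0 head=1 tape=b[b]ab   (q0,b)→(q2,b,R)
state=q2 head=2 tape=bb[a]b   (q2,a)→(q0,a,L)
state=q0 head=1 tape=b[b]ab   (q0,b)→(q2,b,R)
state=q2 head=2 tape=bb[a]b   (q2,a)→(q0,a,L)
state=q0 head=1 tape=b[b]ab   (q0,b)→(q2,b,R)
state=q2 head=2 tape=bb[a]b   (q2,a)→(q0,a,L)
state=q0 head=1 tape=b[b]ab   (q0,b)→(q2,b,R)
state=q2 head=2 tape=bb[a]b
After 12 steps: state q2, head at 2, tape bbab.

state q2, head at 2, tape bbab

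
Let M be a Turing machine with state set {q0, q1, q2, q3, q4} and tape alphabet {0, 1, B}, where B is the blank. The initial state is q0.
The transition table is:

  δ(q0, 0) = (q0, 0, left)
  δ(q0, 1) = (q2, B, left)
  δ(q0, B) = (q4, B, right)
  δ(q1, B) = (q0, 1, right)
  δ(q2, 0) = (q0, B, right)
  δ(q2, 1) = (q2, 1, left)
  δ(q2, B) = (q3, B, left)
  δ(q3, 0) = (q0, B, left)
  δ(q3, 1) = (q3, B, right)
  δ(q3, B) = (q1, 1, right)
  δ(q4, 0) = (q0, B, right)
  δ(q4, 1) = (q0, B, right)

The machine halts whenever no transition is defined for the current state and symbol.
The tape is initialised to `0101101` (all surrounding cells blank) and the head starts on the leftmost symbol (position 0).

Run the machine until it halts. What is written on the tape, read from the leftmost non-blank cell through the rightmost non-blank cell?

1111B11

state=q0 head=0 tape=B[0]101101B   (q0,0)→(q0,0,left)
state=q0 head=-1 tape=[B]0101101B   (q0,B)→(q4,B,right)
state=q4 head=0 tape=B[0]101101B   (q4,0)→(q0,B,right)
state=q0 head=1 tape=BB[1]01101B   (q0,1)→(q2,B,left)
state=q2 head=0 tape=B[B]B01101B   (q2,B)→(q3,B,left)
state=q3 head=-1 tape=[B]BB01101B   (q3,B)→(q1,1,right)
state=q1 head=0 tape=1[B]B01101B   (q1,B)→(q0,1,right)
state=q0 head=1 tape=11[B]01101B   (q0,B)→(q4,B,right)
state=q4 head=2 tape=11B[0]1101B   (q4,0)→(q0,B,right)
state=q0 head=3 tape=11BB[1]101B   (q0,1)→(q2,B,left)
state=q2 head=2 tape=11B[B]B101B   (q2,B)→(q3,B,left)
state=q3 head=1 tape=11[B]BB101B   (q3,B)→(q1,1,right)
state=q1 head=2 tape=111[B]B101B   (q1,B)→(q0,1,right)
state=q0 head=3 tape=1111[B]101B   (q0,B)→(q4,B,right)
state=q4 head=4 tape=1111B[1]01B   (q4,1)→(q0,B,right)
state=q0 head=5 tape=1111BB[0]1B   (q0,0)→(q0,0,left)
state=q0 head=4 tape=1111B[B]01B   (q0,B)→(q4,B,right)
state=q4 head=5 tape=1111BB[0]1B   (q4,0)→(q0,B,right)
state=q0 head=6 tape=1111BBB[1]B   (q0,1)→(q2,B,left)
state=q2 head=5 tape=1111BB[B]BB   (q2,B)→(q3,B,left)
state=q3 head=4 tape=1111B[B]BBB   (q3,B)→(q1,1,right)
state=q1 head=5 tape=1111B1[B]BB   (q1,B)→(q0,1,right)
state=q0 head=6 tape=1111B11[B]B   (q0,B)→(q4,B,right)
state=q4 head=7 tape=1111B11B[B]
The non-blank tape span at halt is 1111B11.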